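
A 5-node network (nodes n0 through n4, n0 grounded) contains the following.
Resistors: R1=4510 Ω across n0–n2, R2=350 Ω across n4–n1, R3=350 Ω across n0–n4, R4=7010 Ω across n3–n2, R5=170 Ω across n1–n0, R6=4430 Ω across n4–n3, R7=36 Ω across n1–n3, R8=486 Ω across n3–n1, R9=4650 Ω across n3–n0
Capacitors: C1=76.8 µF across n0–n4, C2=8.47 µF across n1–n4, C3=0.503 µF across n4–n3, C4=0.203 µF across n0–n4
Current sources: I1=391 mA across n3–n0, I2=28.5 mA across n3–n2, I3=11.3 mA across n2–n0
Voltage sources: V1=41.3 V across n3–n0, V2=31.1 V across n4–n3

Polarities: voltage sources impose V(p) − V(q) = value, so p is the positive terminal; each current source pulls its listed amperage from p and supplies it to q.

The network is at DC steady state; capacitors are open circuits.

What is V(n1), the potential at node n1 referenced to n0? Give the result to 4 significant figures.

37.31 V

Element admittances at DC:
  Y(R1) = 0.0002217 S between n0,n2
  Y(C1) = 0.000 S between n0,n4
  Y(R2) = 0.002857 S between n4,n1
  Y(C2) = 0.000 S between n1,n4
  I1: injects 0.391 A into n0 (from n3)
  Y(R3) = 0.002857 S between n0,n4
  Y(R4) = 0.0001427 S between n3,n2
  Y(C3) = 0.000 S between n4,n3
  Y(R5) = 0.005882 S between n1,n0
  I2: injects 0.0285 A into n2 (from n3)
  Y(R6) = 0.0002257 S between n4,n3
  Y(R7) = 0.02778 S between n1,n3
  Y(R8) = 0.002058 S between n3,n1
  Y(R9) = 0.0002151 S between n3,n0
  I3: injects 0.0113 A into n0 (from n2)
  Y(C4) = 0.000 S between n0,n4
  V1: constraint V(n3)−V(n0) = 41.3
  V2: constraint V(n4)−V(n3) = 31.1
Assemble and solve the 6×6 MNA system:
  V(n1)=37.31  V(n2)=63.37  V(n3)=41.30  V(n4)=72.40
  i(V1)=-0.8515  i(V2)=-0.3141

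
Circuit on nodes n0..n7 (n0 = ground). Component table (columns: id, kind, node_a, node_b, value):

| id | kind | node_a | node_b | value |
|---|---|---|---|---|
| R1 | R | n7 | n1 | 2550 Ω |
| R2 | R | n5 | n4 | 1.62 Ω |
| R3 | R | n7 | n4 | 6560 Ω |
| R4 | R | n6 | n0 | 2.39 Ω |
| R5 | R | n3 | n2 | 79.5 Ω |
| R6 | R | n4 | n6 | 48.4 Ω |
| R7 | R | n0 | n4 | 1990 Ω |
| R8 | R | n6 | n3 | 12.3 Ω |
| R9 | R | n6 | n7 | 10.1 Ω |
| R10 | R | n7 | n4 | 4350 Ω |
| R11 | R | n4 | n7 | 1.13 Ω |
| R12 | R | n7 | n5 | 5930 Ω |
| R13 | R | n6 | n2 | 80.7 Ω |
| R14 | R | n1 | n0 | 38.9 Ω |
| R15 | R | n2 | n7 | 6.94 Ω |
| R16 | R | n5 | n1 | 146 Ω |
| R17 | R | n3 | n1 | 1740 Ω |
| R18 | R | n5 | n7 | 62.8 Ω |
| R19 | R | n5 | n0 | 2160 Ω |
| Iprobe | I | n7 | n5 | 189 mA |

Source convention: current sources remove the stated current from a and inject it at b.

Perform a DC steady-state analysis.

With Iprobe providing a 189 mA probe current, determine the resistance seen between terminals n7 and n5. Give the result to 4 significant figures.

R_eq = 2.579 Ω

Apply KCL at each of the 7 non-ground nodes and solve the resulting linear system.
Node n1: branches {R1, R14, R16, R17} → V_1 = 0.08778
Node n2: branches {R5, R13, R15} → V_2 = -0.04712
Node n3: branches {R5, R8, R17} → V_3 = -0.01095
Node n4: branches {R2, R3, R6, R7, R10, R11} → V_4 = 0.1443
Node n5: branches {R2, R12, R16, R18, R19, Iprobe} → V_5 = 0.4336
Node n6: branches {R4, R6, R8, R9, R13} → V_6 = -0.006046
Node n7: branches {R1, R3, R9, R10, R11, R12, R15, R18, Iprobe} → V_7 = -0.05381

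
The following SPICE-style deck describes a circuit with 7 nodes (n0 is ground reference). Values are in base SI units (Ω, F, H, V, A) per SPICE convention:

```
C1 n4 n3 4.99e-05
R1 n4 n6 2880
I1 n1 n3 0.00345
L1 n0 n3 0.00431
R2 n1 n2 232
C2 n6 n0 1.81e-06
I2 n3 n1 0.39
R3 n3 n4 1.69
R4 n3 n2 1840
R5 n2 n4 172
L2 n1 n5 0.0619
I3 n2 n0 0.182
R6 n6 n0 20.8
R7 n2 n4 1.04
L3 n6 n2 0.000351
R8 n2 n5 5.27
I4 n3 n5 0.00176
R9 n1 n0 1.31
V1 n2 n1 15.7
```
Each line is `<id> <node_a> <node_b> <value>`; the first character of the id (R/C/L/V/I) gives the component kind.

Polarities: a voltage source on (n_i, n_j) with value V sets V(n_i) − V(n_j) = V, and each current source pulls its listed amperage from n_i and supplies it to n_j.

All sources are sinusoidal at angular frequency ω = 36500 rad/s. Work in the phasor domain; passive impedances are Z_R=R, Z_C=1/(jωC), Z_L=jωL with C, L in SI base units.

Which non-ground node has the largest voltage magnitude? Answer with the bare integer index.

6

MNA unknowns: 6 node voltages V₁..V_6 plus 1 source current (V1)
C1: Y=0.000+1.821j on G[4,3]
R1: Y=0.0003472+0.000j on G[4,6]
I1: z[1]−=0.00345, z[3]+=0.00345
L1: Y=0.000-0.006357j on G[0,3]
R2: Y=0.004310+0.000j on G[1,2]
C2: Y=0.000+0.06606j on G[6,0]
I2: z[3]−=0.39, z[1]+=0.39
R3: Y=0.5917+0.000j on G[3,4]
R4: Y=0.0005435+0.000j on G[3,2]
R5: Y=0.005814+0.000j on G[2,4]
L2: Y=0.000-0.0004426j on G[1,5]
I3: z[2]−=0.182, z[0]+=0.182
R6: Y=0.04808+0.000j on G[6,0]
R7: Y=0.9615+0.000j on G[2,4]
L3: Y=0.000-0.07805j on G[6,2]
R8: Y=0.1898+0.000j on G[2,5]
I4: z[3]−=0.00176, z[5]+=0.00176
R9: Y=0.7634+0.000j on G[1,0]
V1: row V2−V1=15.7, i_V1 at 2,1
solve → V1=-2.370+0.8133j, V2=13.33+0.8133j, V3=12.90+1.100j, V4=12.92+0.8904j, V5=13.34+0.8500j, V6=6.334-19.91j
aux → i_V1=-2.263+0.6278j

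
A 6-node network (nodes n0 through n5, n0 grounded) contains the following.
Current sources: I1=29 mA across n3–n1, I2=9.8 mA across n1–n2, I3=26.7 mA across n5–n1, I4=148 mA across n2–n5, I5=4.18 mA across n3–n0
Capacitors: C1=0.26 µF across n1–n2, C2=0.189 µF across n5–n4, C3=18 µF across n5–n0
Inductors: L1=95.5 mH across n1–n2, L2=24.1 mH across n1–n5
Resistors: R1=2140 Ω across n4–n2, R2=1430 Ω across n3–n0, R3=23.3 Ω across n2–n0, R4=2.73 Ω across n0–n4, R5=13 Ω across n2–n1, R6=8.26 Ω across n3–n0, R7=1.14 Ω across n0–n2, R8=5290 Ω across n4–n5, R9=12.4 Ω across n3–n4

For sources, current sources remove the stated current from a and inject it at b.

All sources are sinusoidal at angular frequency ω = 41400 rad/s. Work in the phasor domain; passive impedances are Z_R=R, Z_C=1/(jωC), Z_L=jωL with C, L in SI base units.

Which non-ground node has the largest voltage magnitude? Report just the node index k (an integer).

1

Element admittances at ω=41400 rad/s:
  I1: injects 0.029 A into n1 (from n3)
  Y(C1) = 0.000+0.01076j S between n1,n2
  Y(L1) = 0.000-0.0002529j S between n1,n2
  I2: injects 0.0098 A into n2 (from n1)
  Y(R1) = 0.0004673+0.000j S between n4,n2
  Y(L2) = 0.000-0.001002j S between n1,n5
  Y(R2) = 0.0006993+0.000j S between n3,n0
  Y(R3) = 0.04292+0.000j S between n2,n0
  Y(R4) = 0.3663+0.000j S between n0,n4
  Y(R5) = 0.07692+0.000j S between n2,n1
  Y(R6) = 0.1211+0.000j S between n3,n0
  Y(R7) = 0.8772+0.000j S between n0,n2
  Y(R8) = 0.0001890+0.000j S between n4,n5
  Y(C2) = 0.000+0.007825j S between n5,n4
  I3: injects 0.0267 A into n1 (from n5)
  I4: injects 0.148 A into n5 (from n2)
  Y(R9) = 0.08065+0.000j S between n3,n4
  Y(C3) = 0.000+0.7452j S between n5,n0
  I5: injects 0.00418 A into n0 (from n3)
Assemble and solve the 5×5 MNA system:
  V(n1)=0.4851-0.07314j  V(n2)=-0.1004+0.0005294j  V(n3)=-0.1754+0.0001810j  V(n4)=-0.02889+0.0004542j  V(n5)=-0.0009065-0.1612j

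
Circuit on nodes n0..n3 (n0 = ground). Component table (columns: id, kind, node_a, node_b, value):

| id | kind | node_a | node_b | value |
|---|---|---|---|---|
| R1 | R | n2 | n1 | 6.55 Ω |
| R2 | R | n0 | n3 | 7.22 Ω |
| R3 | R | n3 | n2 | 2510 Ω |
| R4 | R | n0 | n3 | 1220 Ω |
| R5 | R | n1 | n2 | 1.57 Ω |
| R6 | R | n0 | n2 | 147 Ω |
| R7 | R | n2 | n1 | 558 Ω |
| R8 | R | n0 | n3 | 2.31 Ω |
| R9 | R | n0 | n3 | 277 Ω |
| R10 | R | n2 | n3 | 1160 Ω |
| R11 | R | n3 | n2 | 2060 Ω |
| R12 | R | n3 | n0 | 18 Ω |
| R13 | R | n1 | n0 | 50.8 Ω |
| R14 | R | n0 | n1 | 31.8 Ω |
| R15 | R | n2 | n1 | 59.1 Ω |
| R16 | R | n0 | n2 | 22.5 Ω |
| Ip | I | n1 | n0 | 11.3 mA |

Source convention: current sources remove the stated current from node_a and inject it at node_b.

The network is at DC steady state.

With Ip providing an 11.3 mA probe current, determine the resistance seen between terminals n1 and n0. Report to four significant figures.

R_eq = 9.915 Ω

Element admittances at DC:
  Y(R1) = 0.1527 S between n2,n1
  Y(R2) = 0.1385 S between n0,n3
  Y(R3) = 0.0003984 S between n3,n2
  Y(R4) = 0.0008197 S between n0,n3
  Y(R5) = 0.6369 S between n1,n2
  Y(R6) = 0.006803 S between n0,n2
  Y(R7) = 0.001792 S between n2,n1
  Y(R8) = 0.4329 S between n0,n3
  Y(R9) = 0.003610 S between n0,n3
  Y(R10) = 0.0008621 S between n2,n3
  Y(R11) = 0.0004854 S between n3,n2
  Y(R12) = 0.05556 S between n3,n0
  Y(R13) = 0.01969 S between n1,n0
  Y(R14) = 0.03145 S between n0,n1
  Y(R15) = 0.01692 S between n2,n1
  Y(R16) = 0.04444 S between n0,n2
  Ip: injects 0.0113 A into n0 (from n1)
Assemble and solve the 3×3 MNA system:
  V(n1)=-0.1120  V(n2)=-0.1051  V(n3)=-0.0002899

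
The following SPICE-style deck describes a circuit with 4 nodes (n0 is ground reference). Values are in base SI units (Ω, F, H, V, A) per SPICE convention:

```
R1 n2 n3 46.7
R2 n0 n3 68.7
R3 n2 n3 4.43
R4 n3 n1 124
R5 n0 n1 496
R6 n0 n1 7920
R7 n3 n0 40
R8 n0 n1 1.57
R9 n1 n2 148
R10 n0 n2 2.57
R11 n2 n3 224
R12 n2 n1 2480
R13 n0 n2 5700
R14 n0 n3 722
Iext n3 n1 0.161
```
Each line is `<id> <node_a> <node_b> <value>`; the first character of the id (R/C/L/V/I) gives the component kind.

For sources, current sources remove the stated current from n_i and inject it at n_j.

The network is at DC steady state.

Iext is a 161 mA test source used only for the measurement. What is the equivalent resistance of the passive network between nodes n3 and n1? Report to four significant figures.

MNA unknowns: 3 node voltages V₁..V_3
R1: Y=0.02141 on G[2,3]
R2: Y=0.01456 on G[0,3]
R3: Y=0.2257 on G[2,3]
R4: Y=0.008065 on G[3,1]
R5: Y=0.002016 on G[0,1]
R6: Y=0.0001263 on G[0,1]
R7: Y=0.02500 on G[3,0]
R8: Y=0.6369 on G[0,1]
R9: Y=0.006757 on G[1,2]
R10: Y=0.3891 on G[0,2]
R11: Y=0.004464 on G[2,3]
R12: Y=0.0004032 on G[2,1]
R13: Y=0.0001754 on G[0,2]
R14: Y=0.001385 on G[0,3]
Iext: z[3]−=0.161, z[1]+=0.161
solve → V1=0.2331, V2=-0.3006, V3=-0.7809

R_eq = 6.299 Ω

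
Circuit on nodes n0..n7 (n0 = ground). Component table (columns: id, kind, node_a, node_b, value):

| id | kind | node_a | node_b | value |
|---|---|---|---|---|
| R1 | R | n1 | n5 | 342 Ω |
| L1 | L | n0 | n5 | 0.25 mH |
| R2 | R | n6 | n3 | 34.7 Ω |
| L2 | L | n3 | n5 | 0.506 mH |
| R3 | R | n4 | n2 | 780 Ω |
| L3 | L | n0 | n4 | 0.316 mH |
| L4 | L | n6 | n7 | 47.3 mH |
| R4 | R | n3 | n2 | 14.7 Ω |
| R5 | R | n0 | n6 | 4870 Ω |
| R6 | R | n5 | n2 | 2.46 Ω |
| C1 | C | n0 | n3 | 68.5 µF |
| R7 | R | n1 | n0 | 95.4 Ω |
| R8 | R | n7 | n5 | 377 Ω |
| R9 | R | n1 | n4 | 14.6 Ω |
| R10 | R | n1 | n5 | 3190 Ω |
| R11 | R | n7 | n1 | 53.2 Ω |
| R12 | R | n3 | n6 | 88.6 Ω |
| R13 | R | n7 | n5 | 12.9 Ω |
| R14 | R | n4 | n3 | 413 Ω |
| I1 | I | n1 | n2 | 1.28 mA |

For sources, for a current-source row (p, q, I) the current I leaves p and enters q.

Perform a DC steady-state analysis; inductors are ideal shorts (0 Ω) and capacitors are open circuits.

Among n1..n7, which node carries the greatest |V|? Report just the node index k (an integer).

1

Apply KCL at each of the 7 non-ground nodes and solve the resulting linear system.
Node n1: branches {R1, R7, R9, R10, R11, I1} → V_1 = -0.01300
Node n2: branches {R3, R4, R6, I1} → V_2 = 0.002690
Node n3: branches {R2, L2, R4, C1, R12, R14} → V_3 = 0.000
Node n4: branches {R3, L3, R9, R14} → V_4 = 0.000
Node n5: branches {R1, L1, L2, R6, R8, R10, R13} → V_5 = 0.000
Node n6: branches {R2, L4, R5, R12} → V_6 = -0.001754
Node n7: branches {L4, R8, R11, R13} → V_7 = -0.001754
Source currents: i(L1)=-0.001023, i(L2)=0.0001126, i(L3)=0.0008869, i(L4)=7.072e-05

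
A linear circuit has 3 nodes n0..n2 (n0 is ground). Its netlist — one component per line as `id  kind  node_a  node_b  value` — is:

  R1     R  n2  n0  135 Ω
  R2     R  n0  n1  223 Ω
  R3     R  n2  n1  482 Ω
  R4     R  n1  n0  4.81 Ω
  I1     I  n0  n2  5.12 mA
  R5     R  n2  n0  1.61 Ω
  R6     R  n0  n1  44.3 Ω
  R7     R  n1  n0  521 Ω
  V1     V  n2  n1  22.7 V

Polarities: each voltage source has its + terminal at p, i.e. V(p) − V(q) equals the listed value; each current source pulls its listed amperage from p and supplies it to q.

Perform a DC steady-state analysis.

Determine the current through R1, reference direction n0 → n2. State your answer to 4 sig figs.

Apply KCL at each of the 2 non-ground nodes and solve the resulting linear system.
Node n1: branches {R2, R3, R4, R6, R7, V1} → V_1 = -16.48
Node n2: branches {R1, R3, I1, R5, V1} → V_2 = 6.219
Source currents: i(V1)=-3.951

-0.04607 A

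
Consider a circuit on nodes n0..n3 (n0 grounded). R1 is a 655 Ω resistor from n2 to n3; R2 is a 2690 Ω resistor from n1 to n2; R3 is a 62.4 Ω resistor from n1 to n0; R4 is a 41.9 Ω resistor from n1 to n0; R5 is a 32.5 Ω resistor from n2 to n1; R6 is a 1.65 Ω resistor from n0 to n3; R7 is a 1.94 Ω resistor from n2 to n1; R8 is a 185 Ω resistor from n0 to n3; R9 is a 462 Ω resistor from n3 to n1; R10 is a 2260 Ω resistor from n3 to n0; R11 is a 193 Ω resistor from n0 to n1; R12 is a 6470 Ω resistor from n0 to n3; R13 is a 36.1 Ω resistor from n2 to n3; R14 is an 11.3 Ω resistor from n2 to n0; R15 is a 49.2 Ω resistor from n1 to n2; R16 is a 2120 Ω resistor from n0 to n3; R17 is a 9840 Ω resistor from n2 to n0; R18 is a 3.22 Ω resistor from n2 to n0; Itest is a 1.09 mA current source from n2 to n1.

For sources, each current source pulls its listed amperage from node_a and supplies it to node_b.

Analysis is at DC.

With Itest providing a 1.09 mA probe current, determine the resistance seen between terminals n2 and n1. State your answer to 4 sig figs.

MNA unknowns: 3 node voltages V₁..V_3
R1: Y=0.001527 on G[2,3]
R2: Y=0.0003717 on G[1,2]
R3: Y=0.01603 on G[1,0]
R4: Y=0.02387 on G[1,0]
R5: Y=0.03077 on G[2,1]
R6: Y=0.6061 on G[0,3]
R7: Y=0.5155 on G[2,1]
R8: Y=0.005405 on G[0,3]
R9: Y=0.002165 on G[3,1]
R10: Y=0.0004425 on G[3,0]
R11: Y=0.005181 on G[0,1]
R12: Y=0.0001546 on G[0,3]
R13: Y=0.02770 on G[2,3]
R14: Y=0.08850 on G[2,0]
R15: Y=0.02033 on G[1,2]
R16: Y=0.0004717 on G[0,3]
R17: Y=0.0001016 on G[2,0]
R18: Y=0.3106 on G[2,0]
Itest: z[2]−=0.00109, z[1]+=0.00109
solve → V1=0.001611, V2=-0.0001778, V3=-2.656e-06

R_eq = 1.641 Ω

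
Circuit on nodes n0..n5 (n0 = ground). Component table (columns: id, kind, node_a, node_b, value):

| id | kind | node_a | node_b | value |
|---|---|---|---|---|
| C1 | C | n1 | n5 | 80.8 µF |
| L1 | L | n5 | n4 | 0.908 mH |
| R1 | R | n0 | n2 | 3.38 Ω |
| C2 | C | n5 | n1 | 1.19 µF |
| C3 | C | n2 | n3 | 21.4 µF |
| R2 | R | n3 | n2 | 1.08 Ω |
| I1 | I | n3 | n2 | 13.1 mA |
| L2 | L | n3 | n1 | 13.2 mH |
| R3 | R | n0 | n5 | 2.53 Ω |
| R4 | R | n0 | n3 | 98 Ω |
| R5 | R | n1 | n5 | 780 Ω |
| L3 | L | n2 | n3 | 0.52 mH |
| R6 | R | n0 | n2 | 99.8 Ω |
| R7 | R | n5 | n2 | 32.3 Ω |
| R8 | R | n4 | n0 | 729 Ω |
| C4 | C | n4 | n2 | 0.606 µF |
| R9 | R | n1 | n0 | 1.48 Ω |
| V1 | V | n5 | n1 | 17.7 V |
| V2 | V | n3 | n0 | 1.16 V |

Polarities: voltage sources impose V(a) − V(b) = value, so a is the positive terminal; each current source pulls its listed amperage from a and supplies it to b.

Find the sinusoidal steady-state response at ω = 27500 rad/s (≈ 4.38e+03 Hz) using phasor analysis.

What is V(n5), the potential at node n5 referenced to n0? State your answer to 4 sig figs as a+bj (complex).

Element admittances at ω=27500 rad/s:
  Y(C1) = 0.000+2.222j S between n1,n5
  Y(L1) = 0.000-0.04005j S between n5,n4
  Y(R1) = 0.2959+0.000j S between n0,n2
  Y(C2) = 0.000+0.03273j S between n5,n1
  Y(C3) = 0.000+0.5885j S between n2,n3
  Y(R2) = 0.9259+0.000j S between n3,n2
  I1: injects 0.0131 A into n2 (from n3)
  Y(L2) = 0.000-0.002755j S between n3,n1
  Y(R3) = 0.3953+0.000j S between n0,n5
  Y(R4) = 0.01020+0.000j S between n0,n3
  Y(R5) = 0.001282+0.000j S between n1,n5
  Y(L3) = 0.000-0.06993j S between n2,n3
  Y(R6) = 0.01002+0.000j S between n0,n2
  Y(R7) = 0.03096+0.000j S between n5,n2
  Y(R8) = 0.001372+0.000j S between n4,n0
  Y(C4) = 0.000+0.01666j S between n4,n2
  Y(R9) = 0.6757+0.000j S between n1,n0
  V1: constraint V(n5)−V(n1) = 17.7
  V2: constraint V(n3)−V(n0) = 1.16
Assemble and solve the 7×7 MNA system:
  V(n1)=-6.860-0.2605j  V(n2)=1.225+0.1828j  V(n3)=1.160+0.000j  V(n4)=17.60-1.609j  V(n5)=10.84-0.2605j
  i(V1)=-4.659-40.06j  i(V2)=-0.05987+0.2253j

10.84-0.2605j V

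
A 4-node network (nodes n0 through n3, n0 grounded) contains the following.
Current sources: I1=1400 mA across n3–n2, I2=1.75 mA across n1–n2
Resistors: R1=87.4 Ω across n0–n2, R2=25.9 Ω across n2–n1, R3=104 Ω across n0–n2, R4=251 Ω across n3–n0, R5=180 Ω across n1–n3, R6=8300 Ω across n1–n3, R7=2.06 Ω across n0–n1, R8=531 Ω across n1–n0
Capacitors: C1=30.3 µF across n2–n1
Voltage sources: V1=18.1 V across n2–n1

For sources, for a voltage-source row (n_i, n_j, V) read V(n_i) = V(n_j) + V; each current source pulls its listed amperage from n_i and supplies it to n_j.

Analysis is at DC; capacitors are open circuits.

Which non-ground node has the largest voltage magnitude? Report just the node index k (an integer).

Element admittances at DC:
  I1: injects 1.4 A into n2 (from n3)
  I2: injects 0.00175 A into n2 (from n1)
  Y(R1) = 0.01144 S between n0,n2
  Y(R2) = 0.03861 S between n2,n1
  Y(R3) = 0.009615 S between n0,n2
  Y(R4) = 0.003984 S between n3,n0
  Y(R5) = 0.005556 S between n1,n3
  Y(C1) = 0.000 S between n2,n1
  Y(R6) = 0.0001205 S between n1,n3
  Y(R7) = 0.4854 S between n0,n1
  Y(R8) = 0.001883 S between n1,n0
  V1: constraint V(n2)−V(n1) = 18.1
Assemble and solve the 4×4 MNA system:
  V(n1)=0.3843  V(n2)=18.48  V(n3)=-144.7
  i(V1)=0.3137

3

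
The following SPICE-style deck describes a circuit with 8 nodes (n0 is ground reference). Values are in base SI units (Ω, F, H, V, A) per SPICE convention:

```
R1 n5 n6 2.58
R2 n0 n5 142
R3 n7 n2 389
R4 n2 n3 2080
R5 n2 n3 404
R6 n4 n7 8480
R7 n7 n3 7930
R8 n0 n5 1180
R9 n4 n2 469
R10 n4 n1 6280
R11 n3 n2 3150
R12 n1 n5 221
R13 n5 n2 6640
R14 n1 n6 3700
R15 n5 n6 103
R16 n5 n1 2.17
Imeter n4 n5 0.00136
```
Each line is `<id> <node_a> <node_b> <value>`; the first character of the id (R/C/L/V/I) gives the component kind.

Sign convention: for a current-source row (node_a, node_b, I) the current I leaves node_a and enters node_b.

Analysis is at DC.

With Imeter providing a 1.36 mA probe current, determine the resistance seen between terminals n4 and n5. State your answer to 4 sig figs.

R_eq = 3330. Ω

Apply KCL at each of the 7 non-ground nodes and solve the resulting linear system.
Node n1: branches {R10, R12, R14, R16} → V_1 = -0.001548
Node n2: branches {R3, R4, R5, R9, R11, R13} → V_2 = -4.244
Node n3: branches {R4, R5, R7, R11} → V_3 = -4.244
Node n4: branches {R6, R9, R10, Imeter} → V_4 = -4.529
Node n5: branches {R1, R2, R8, R12, R13, R15, R16, Imeter} → V_5 = 0.000
Node n6: branches {R1, R14, R15} → V_6 = -1.052e-06
Node n7: branches {R3, R6, R7} → V_7 = -4.256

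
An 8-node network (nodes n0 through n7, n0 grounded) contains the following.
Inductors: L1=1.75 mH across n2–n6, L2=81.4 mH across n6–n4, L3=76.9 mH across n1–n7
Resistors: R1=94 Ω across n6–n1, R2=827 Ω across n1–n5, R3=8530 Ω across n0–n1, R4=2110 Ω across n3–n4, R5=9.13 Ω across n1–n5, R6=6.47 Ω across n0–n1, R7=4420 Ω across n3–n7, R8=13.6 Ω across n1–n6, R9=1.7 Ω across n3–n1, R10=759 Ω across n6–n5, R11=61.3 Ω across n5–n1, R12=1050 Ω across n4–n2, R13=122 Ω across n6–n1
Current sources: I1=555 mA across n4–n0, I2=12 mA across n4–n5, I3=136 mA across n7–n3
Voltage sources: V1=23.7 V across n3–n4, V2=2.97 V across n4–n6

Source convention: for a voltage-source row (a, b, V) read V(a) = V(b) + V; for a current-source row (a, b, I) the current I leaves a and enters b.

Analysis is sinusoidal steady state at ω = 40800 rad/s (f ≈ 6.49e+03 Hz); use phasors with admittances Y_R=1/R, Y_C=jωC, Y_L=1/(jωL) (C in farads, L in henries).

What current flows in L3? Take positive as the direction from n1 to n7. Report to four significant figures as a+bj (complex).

0.09000-0.06386j A

Apply KCL at each of the 7 non-ground nodes and solve the resulting linear system.
Node n1: branches {R1, R2, R3, R5, R6, R8, R9, R11, R13, L3} → V_1 = -3.588+0.000j
Node n2: branches {L1, R12} → V_2 = -27.28+0.1074j
Node n3: branches {R4, R7, R9, I3, V1} → V_3 = -0.6240-0.09365j
Node n4: branches {I1, I2, L2, R4, R12, V1, V2} → V_4 = -24.32-0.09365j
Node n5: branches {R2, I2, R5, R10, R11} → V_5 = -3.738-0.0009612j
Node n6: branches {L1, R1, L2, R8, R10, R13, V2} → V_6 = -27.29-0.09365j
Node n7: branches {R7, I3, L3} → V_7 = -204.0-282.4j
Source currents: i(V1)=-1.665-0.008772j, i(V2)=-2.223-0.007687j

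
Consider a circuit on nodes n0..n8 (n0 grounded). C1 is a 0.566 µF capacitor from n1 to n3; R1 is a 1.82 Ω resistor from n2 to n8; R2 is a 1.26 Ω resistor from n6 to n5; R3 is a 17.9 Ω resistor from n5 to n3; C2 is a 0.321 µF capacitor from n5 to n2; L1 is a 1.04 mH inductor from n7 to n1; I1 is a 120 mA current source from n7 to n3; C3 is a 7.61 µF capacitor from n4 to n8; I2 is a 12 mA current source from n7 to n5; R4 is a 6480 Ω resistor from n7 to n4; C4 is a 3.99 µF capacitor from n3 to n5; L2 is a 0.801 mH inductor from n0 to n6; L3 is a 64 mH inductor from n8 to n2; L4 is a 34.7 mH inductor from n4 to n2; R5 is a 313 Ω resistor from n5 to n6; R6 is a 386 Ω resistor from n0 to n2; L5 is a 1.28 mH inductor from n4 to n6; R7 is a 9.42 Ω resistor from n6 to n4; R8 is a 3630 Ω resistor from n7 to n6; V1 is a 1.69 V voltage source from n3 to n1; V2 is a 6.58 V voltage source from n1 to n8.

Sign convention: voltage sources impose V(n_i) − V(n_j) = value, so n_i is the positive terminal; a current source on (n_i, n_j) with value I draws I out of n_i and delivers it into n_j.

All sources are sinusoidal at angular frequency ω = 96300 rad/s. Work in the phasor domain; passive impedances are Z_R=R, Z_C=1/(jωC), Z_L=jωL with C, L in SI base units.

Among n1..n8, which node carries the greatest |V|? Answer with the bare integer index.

7

Element admittances at ω=96300 rad/s:
  Y(C1) = 0.000+0.05451j S between n1,n3
  Y(R1) = 0.5495+0.000j S between n2,n8
  Y(R2) = 0.7937+0.000j S between n6,n5
  Y(R3) = 0.05587+0.000j S between n5,n3
  Y(C2) = 0.000+0.03091j S between n5,n2
  Y(L1) = 0.000-0.009985j S between n7,n1
  I1: injects 0.12 A into n3 (from n7)
  Y(C3) = 0.000+0.7328j S between n4,n8
  I2: injects 0.012 A into n5 (from n7)
  Y(R4) = 0.0001543+0.000j S between n7,n4
  Y(C4) = 0.000+0.3842j S between n3,n5
  Y(L2) = 0.000-0.01296j S between n0,n6
  Y(L3) = 0.000-0.0001623j S between n8,n2
  Y(L4) = 0.000-0.0002993j S between n4,n2
  Y(R5) = 0.003195+0.000j S between n5,n6
  Y(R6) = 0.002591+0.000j S between n0,n2
  Y(L5) = 0.000-0.008113j S between n4,n6
  Y(R7) = 0.1062+0.000j S between n6,n4
  Y(R8) = 0.0002755+0.000j S between n7,n6
  V1: constraint V(n3)−V(n1) = 1.69
  V2: constraint V(n1)−V(n8) = 6.58
Assemble and solve the 10×10 MNA system:
  V(n1)=0.4667+0.01379j  V(n2)=-6.144+0.4090j  V(n3)=2.157+0.01379j  V(n4)=-5.877-0.8744j  V(n5)=0.9170+1.451j  V(n6)=0.08172+1.228j  V(n7)=-0.1258-13.29j  V(n8)=-6.113+0.01379j
  i(V1)=-0.5014-0.4881j  i(V2)=-0.6342-0.3901j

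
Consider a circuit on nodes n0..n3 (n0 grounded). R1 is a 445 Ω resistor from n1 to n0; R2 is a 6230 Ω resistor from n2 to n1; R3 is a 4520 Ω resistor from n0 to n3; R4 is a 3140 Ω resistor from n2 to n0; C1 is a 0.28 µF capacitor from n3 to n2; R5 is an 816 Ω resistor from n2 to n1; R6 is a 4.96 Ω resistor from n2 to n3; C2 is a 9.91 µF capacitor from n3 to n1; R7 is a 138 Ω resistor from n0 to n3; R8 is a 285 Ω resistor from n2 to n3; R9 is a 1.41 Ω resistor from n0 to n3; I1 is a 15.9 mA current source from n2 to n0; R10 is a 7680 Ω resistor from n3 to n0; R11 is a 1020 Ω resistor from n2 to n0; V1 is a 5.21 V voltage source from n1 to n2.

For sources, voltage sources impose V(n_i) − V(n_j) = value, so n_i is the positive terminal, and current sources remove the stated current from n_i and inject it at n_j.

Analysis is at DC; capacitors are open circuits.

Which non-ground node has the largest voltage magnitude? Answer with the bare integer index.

1

Element admittances at DC:
  Y(R1) = 0.002247 S between n1,n0
  Y(R2) = 0.0001605 S between n2,n1
  Y(R3) = 0.0002212 S between n0,n3
  Y(R4) = 0.0003185 S between n2,n0
  Y(C1) = 0.000 S between n3,n2
  Y(R5) = 0.001225 S between n2,n1
  Y(R6) = 0.2016 S between n2,n3
  Y(C2) = 0.000 S between n3,n1
  Y(R7) = 0.007246 S between n0,n3
  Y(R8) = 0.003509 S between n2,n3
  Y(R9) = 0.7092 S between n0,n3
  I1: injects 0.0159 A into n0 (from n2)
  Y(R10) = 0.0001302 S between n3,n0
  Y(R11) = 0.0009804 S between n2,n0
  V1: constraint V(n1)−V(n2) = 5.21
Assemble and solve the 4×4 MNA system:
  V(n1)=5.041  V(n2)=-0.1693  V(n3)=-0.03768
  i(V1)=-0.01855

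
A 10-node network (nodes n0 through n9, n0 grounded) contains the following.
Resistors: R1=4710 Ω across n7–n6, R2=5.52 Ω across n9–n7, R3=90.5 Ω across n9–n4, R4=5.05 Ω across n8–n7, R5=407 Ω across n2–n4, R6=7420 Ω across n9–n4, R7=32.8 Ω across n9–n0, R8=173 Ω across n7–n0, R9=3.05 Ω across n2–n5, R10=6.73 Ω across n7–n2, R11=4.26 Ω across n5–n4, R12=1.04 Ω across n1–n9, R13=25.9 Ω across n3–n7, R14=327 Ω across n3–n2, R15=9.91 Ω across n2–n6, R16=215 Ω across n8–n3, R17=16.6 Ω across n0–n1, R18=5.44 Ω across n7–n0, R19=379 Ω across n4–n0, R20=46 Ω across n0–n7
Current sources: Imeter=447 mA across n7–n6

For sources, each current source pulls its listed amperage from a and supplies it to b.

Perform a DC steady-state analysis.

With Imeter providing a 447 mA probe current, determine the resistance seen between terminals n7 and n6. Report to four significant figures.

R_eq = 15.97 Ω

Apply KCL at each of the 9 non-ground nodes and solve the resulting linear system.
Node n1: branches {R12, R17} → V_1 = 0.05765
Node n2: branches {R5, R9, R10, R14, R15} → V_2 = 2.668
Node n3: branches {R13, R14, R16} → V_3 = 0.1246
Node n4: branches {R3, R5, R6, R11, R19} → V_4 = 2.432
Node n5: branches {R9, R11} → V_5 = 2.570
Node n6: branches {R1, R15, Imeter} → V_6 = 7.083
Node n7: branches {R1, R2, R4, R8, R10, R13, R18, R20, Imeter} → V_7 = -0.05563
Node n8: branches {R4, R16} → V_8 = -0.05149
Node n9: branches {R2, R3, R6, R7, R12} → V_9 = 0.06126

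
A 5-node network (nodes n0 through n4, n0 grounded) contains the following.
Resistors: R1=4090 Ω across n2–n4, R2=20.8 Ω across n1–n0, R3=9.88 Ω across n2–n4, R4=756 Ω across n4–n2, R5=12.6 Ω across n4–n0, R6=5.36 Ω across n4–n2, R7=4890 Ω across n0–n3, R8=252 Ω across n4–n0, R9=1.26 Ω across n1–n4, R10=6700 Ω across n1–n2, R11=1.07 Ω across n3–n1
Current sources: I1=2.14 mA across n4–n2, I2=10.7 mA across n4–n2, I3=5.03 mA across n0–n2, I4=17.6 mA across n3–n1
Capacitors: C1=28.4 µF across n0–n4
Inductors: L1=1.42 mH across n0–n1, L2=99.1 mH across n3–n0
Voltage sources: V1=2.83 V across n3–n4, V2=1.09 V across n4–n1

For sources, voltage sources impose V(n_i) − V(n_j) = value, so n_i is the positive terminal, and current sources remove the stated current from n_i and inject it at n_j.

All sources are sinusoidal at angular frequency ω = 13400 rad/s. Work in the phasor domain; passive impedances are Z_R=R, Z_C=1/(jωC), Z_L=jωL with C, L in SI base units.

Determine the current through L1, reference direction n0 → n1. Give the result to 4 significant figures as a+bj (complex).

0.01093-0.06175j A

Apply KCL at each of the 4 non-ground nodes and solve the resulting linear system.
Node n1: branches {R2, I4, L1, R9, R10, R11, V2} → V_1 = -1.175-0.2079j
Node n2: branches {R1, I1, I2, R3, I3, R4, R6, R10} → V_2 = -0.02376-0.2079j
Node n3: branches {I4, L2, R7, R11, V1} → V_3 = 2.745-0.2079j
Node n4: branches {R1, I1, I2, C1, R3, R4, R5, R6, R8, R9, V1, V2} → V_4 = -0.08492-0.2079j
Source currents: i(V1)=-3.682+0.002110j, i(V2)=-4.614+0.05175j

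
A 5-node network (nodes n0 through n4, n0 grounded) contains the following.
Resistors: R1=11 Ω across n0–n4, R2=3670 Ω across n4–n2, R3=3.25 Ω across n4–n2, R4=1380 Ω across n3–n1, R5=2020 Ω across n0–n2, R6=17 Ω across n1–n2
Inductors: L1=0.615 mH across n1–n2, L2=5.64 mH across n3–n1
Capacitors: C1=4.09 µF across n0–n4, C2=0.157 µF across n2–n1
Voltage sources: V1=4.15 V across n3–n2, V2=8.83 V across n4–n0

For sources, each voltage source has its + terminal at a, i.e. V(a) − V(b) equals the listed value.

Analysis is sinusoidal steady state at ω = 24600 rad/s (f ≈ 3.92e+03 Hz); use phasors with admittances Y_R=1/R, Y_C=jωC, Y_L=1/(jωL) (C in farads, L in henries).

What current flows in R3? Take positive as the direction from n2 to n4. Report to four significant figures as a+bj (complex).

MNA unknowns: 4 node voltages V₁..V_4 plus 2 source currents (V1, V2)
R1: Y=0.09091+0.000j on G[0,4]
L1: Y=0.000-0.06610j on G[1,2]
R2: Y=0.0002725+0.000j on G[4,2]
R3: Y=0.3077+0.000j on G[4,2]
C1: Y=0.000+0.1006j on G[0,4]
R4: Y=0.0007246+0.000j on G[3,1]
R5: Y=0.0004950+0.000j on G[0,2]
R6: Y=0.05882+0.000j on G[1,2]
L2: Y=0.000-0.007208j on G[3,1]
C2: Y=0.000+0.003862j on G[2,1]
V1: row V3−V2=4.15, i_V1 at 3,2
V2: row V4−V0=8.83, i_V2 at 4,0
solve → V1=9.085-0.1879j, V2=8.816+0.000j, V3=12.97+0.000j, V4=8.830+0.000j
aux → i_V1=-0.004166+0.02783j, i_V2=-0.8071-0.8884j

-0.004360+0.000j A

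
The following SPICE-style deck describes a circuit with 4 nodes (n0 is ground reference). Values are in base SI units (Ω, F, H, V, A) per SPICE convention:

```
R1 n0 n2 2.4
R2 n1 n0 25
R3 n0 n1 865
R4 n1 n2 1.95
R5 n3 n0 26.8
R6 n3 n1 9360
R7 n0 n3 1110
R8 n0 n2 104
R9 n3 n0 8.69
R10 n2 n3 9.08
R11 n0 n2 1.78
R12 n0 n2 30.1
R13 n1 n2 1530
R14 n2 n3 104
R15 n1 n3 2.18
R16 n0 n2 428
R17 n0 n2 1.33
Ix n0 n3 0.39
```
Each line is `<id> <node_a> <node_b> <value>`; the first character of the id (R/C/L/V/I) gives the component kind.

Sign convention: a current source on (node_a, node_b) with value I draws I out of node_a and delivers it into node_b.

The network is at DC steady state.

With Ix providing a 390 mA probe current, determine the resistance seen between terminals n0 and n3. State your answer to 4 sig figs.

R_eq = 2.144 Ω

Element admittances at DC:
  Y(R1) = 0.4167 S between n0,n2
  Y(R2) = 0.04000 S between n1,n0
  Y(R3) = 0.001156 S between n0,n1
  Y(R4) = 0.5128 S between n1,n2
  Y(R5) = 0.03731 S between n3,n0
  Y(R6) = 0.0001068 S between n3,n1
  Y(R7) = 0.0009009 S between n0,n3
  Y(R8) = 0.009615 S between n0,n2
  Y(R9) = 0.1151 S between n3,n0
  Y(R10) = 0.1101 S between n2,n3
  Y(R11) = 0.5618 S between n0,n2
  Y(R12) = 0.03322 S between n0,n2
  Y(R13) = 0.0006536 S between n1,n2
  Y(R14) = 0.009615 S between n2,n3
  Y(R15) = 0.4587 S between n1,n3
  Y(R16) = 0.002336 S between n0,n2
  Y(R17) = 0.7519 S between n0,n2
  Ix: injects 0.39 A into n3 (from n0)
Assemble and solve the 3×3 MNA system:
  V(n1)=0.4480  V(n2)=0.1371  V(n3)=0.8362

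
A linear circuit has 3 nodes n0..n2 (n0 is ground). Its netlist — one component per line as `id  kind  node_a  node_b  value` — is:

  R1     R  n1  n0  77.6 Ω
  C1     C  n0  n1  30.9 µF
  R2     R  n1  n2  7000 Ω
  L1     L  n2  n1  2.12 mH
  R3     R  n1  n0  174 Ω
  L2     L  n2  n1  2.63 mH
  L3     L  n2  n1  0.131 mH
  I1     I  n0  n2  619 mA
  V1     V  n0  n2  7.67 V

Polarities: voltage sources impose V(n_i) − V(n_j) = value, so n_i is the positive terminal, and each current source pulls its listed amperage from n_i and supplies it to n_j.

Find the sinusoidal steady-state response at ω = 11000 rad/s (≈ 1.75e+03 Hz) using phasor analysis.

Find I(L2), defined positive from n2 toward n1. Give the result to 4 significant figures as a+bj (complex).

MNA unknowns: 2 node voltages V₁..V_2 plus 1 source current (V1)
R1: Y=0.01289+0.000j on G[1,0]
C1: Y=0.000+0.3399j on G[0,1]
R2: Y=0.0001429+0.000j on G[1,2]
L1: Y=0.000-0.04288j on G[2,1]
R3: Y=0.005747+0.000j on G[1,0]
L2: Y=0.000-0.03457j on G[2,1]
L3: Y=0.000-0.6940j on G[2,1]
I1: z[0]−=0.619, z[2]+=0.619
V1: row V0−V2=7.67, i_V1 at 0,2
solve → V1=-13.69+0.5930j, V2=-7.670+0.000j
aux → i_V1=-1.076-4.641j

-0.02050-0.2079j A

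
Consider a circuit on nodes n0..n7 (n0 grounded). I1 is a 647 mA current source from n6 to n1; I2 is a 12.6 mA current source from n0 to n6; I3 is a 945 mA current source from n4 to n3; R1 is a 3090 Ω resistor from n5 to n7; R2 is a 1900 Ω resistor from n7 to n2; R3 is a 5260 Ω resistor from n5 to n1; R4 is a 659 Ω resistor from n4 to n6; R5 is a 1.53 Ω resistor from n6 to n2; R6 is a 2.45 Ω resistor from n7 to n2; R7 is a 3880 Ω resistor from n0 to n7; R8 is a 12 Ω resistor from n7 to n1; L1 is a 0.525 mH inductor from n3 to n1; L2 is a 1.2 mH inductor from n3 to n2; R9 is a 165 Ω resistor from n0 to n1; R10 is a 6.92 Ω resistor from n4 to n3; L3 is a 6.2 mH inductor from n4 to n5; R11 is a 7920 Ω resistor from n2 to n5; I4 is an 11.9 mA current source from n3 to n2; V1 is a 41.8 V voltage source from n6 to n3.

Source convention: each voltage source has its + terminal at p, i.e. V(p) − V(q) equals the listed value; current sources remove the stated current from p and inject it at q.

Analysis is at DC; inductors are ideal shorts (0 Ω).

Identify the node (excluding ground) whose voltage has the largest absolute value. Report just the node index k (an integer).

MNA unknowns: 7 node voltages V₁..V_7 plus 4 source currents (L1, L2, L3, V1)
I1: z[6]−=0.647, z[1]+=0.647
I2: z[0]−=0.0126, z[6]+=0.0126
I3: z[4]−=0.945, z[3]+=0.945
R1: Y=0.0003236 on G[5,7]
R2: Y=0.0005263 on G[7,2]
R3: Y=0.0001901 on G[5,1]
R4: Y=0.001517 on G[4,6]
R5: Y=0.6536 on G[6,2]
R6: Y=0.4082 on G[7,2]
R7: Y=0.0002577 on G[0,7]
R8: Y=0.08333 on G[7,1]
L1: row V3−V1=0, i_L1 at 3,1
L2: row V3−V2=0, i_L2 at 3,2
R9: Y=0.006061 on G[0,1]
R10: Y=0.1445 on G[4,3]
L3: row V4−V5=0, i_L3 at 4,5
R11: Y=0.0001263 on G[2,5]
I4: z[3]−=0.0119, z[2]+=0.0119
V1: row V6−V3=41.8, i_V1 at 6,3
solve → V1=1.994, V2=1.994, V3=1.994, V4=-4.016, V5=-4.016, V6=43.79, V7=1.989
aux → i_L1=-0.6334, i_L2=-27.33, i_L3=-0.003845, i_V1=-28.03

6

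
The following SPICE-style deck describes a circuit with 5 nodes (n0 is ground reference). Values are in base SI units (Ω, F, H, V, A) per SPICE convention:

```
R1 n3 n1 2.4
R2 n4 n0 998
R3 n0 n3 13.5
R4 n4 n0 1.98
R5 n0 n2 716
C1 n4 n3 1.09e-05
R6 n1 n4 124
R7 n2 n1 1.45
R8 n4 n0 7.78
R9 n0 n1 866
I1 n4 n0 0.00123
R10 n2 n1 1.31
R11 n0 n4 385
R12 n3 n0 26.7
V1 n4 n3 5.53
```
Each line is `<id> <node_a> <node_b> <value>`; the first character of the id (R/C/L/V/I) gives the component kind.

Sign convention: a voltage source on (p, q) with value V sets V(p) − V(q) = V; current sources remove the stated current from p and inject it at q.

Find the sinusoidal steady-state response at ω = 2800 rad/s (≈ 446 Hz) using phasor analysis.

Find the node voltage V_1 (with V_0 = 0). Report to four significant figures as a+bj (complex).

MNA unknowns: 4 node voltages V₁..V_4 plus 1 source current (V1)
R1: Y=0.4167+0.000j on G[3,1]
R2: Y=0.001002+0.000j on G[4,0]
R3: Y=0.07407+0.000j on G[0,3]
R4: Y=0.5051+0.000j on G[4,0]
R5: Y=0.001397+0.000j on G[0,2]
C1: Y=0.000+0.03052j on G[4,3]
R6: Y=0.008065+0.000j on G[1,4]
R7: Y=0.6897+0.000j on G[2,1]
R8: Y=0.1285+0.000j on G[4,0]
R9: Y=0.001155+0.000j on G[0,1]
I1: z[4]−=0.00123, z[0]+=0.00123
R10: Y=0.7634+0.000j on G[2,1]
R11: Y=0.002597+0.000j on G[0,4]
R12: Y=0.03745+0.000j on G[3,0]
V1: row V4−V3=5.53, i_V1 at 4,3
solve → V1=-4.560+0.000j, V2=-4.556+0.000j, V3=-4.692+0.000j, V4=0.8376+0.000j
aux → i_V1=-0.5785-0.1688j

-4.560+0.000j V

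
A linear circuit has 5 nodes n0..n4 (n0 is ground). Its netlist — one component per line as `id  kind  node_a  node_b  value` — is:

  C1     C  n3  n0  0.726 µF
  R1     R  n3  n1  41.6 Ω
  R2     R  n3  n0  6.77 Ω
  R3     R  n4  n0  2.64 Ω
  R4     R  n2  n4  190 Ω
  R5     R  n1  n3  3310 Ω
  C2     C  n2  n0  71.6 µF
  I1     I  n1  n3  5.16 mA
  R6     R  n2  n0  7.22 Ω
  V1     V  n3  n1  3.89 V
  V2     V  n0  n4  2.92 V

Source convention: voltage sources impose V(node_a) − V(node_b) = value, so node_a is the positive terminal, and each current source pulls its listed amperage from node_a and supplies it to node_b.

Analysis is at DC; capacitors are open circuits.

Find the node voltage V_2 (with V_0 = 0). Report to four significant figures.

-0.1069 V

Element admittances at DC:
  Y(C1) = 0.000 S between n3,n0
  Y(R1) = 0.02404 S between n3,n1
  Y(R2) = 0.1477 S between n3,n0
  Y(R3) = 0.3788 S between n4,n0
  Y(R4) = 0.005263 S between n2,n4
  Y(R5) = 0.0003021 S between n1,n3
  Y(C2) = 0.000 S between n2,n0
  I1: injects 0.00516 A into n3 (from n1)
  Y(R6) = 0.1385 S between n2,n0
  V1: constraint V(n3)−V(n1) = 3.89
  V2: constraint V(n0)−V(n4) = 2.92
Assemble and solve the 6×6 MNA system:
  V(n1)=-3.890  V(n2)=-0.1069  V(n3)=0.000  V(n4)=-2.920
  i(V1)=-0.08952  i(V2)=-1.121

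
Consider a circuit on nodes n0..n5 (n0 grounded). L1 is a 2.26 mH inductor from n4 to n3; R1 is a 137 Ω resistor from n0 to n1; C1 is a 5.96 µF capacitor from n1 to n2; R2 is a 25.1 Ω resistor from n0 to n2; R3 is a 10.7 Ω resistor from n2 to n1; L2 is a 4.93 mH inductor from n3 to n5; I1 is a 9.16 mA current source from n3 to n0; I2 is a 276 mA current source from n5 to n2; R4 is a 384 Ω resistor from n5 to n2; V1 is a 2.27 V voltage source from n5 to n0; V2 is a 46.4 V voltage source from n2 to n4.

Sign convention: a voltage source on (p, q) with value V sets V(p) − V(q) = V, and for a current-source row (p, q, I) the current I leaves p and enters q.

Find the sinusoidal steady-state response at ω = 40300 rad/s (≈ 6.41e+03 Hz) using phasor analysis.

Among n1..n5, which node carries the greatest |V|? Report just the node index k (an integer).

4

MNA unknowns: 5 node voltages V₁..V_5 plus 2 source currents (V1, V2)
L1: Y=0.000-0.01098j on G[4,3]
R1: Y=0.007299+0.000j on G[0,1]
C1: Y=0.000+0.2402j on G[1,2]
R2: Y=0.03984+0.000j on G[0,2]
R3: Y=0.09346+0.000j on G[2,1]
L2: Y=0.000-0.005033j on G[3,5]
I1: z[3]−=0.00916, z[0]+=0.00916
I2: z[5]−=0.276, z[2]+=0.276
R4: Y=0.002604+0.000j on G[5,2]
V1: row V5−V0=2.27, i_V1 at 5,0
V2: row V2−V4=46.4, i_V2 at 2,4
solve → V1=5.763-2.823j, V2=5.747-3.004j, V3=-27.16-2.632j, V4=-40.65-3.004j, V5=2.270+0.000j
aux → i_V1=-0.2802+0.1403j, i_V2=-0.004088+0.1481j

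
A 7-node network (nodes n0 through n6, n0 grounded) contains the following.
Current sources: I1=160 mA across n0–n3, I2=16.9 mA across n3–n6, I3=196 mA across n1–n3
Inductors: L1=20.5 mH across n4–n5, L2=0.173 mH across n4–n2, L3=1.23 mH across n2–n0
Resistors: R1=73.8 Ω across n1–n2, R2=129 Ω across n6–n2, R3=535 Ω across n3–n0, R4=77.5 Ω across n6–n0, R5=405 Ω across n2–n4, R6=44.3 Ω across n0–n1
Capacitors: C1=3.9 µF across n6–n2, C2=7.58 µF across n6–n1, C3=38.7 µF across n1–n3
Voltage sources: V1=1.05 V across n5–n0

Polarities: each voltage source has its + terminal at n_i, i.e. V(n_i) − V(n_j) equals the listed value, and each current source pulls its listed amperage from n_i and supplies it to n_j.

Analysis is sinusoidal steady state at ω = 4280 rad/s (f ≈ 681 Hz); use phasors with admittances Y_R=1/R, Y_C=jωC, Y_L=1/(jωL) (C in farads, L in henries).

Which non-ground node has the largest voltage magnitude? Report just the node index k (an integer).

Apply KCL at each of the 6 non-ground nodes and solve the resulting linear system.
Node n1: branches {R1, C2, I3, R6, C3} → V_1 = 3.040-0.6961j
Node n2: branches {R1, R2, L2, C1, R5, L3} → V_2 = -0.03545+0.2982j
Node n3: branches {I1, I2, R3, I3, C3} → V_3 = 3.071-2.709j
Node n4: branches {L1, L2, R5} → V_4 = -0.02637+0.2957j
Node n5: branches {L1, V1} → V_5 = 1.050+0.000j
Node n6: branches {I2, R2, C1, R4, C2} → V_6 = 1.985+0.1376j
Source currents: i(V1)=0.003370+0.01227j

3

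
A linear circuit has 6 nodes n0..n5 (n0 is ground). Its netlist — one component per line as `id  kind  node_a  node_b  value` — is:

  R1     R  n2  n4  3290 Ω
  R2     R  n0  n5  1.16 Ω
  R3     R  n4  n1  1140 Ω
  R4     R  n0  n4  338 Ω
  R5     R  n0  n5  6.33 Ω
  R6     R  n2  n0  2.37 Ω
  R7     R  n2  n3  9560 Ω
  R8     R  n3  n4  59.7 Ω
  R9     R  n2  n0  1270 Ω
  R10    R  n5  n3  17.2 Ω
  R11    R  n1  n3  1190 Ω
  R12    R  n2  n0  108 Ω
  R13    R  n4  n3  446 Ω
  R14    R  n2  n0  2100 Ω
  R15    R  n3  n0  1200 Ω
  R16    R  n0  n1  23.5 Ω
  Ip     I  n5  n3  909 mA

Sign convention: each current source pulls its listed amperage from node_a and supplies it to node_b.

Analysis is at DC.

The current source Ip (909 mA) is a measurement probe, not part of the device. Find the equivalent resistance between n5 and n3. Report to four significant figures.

R_eq = 15.81 Ω

MNA unknowns: 5 node voltages V₁..V_5
R1: Y=0.0003040 on G[2,4]
R2: Y=0.8621 on G[0,5]
R3: Y=0.0008772 on G[4,1]
R4: Y=0.002959 on G[0,4]
R5: Y=0.1580 on G[0,5]
R6: Y=0.4219 on G[2,0]
R7: Y=0.0001046 on G[2,3]
R8: Y=0.01675 on G[3,4]
R9: Y=0.0007874 on G[2,0]
R10: Y=0.05814 on G[5,3]
R11: Y=0.0008403 on G[1,3]
R12: Y=0.009259 on G[2,0]
R13: Y=0.002242 on G[4,3]
R14: Y=0.0004762 on G[2,0]
R15: Y=0.0008333 on G[3,0]
R16: Y=0.04255 on G[0,1]
Ip: z[5]−=0.909, z[3]+=0.909
solve → V1=0.5046, V2=0.01172, V3=14.30, V4=11.76, V5=-0.07182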